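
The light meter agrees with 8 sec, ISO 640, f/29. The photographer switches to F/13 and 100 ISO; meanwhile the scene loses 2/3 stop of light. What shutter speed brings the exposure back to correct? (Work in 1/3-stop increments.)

15 s

Scene light: 2/3 stop darker.
Aperture: f/29 → f/25 → f/22 → f/20 → f/18 → f/16 → f/14 → f/13 — 2 1/3 stops wider (brighter).
ISO: 640 → 500 → 400 → 320 → 250 → 200 → 160 → 125 → 100 — 2 2/3 stops dropped (darker).
Net so far: 1 stop darker. Shutter speed: 8 → 10 → 13 → 15.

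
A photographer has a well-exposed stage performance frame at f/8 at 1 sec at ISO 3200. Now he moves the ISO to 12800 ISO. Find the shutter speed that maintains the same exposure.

1/4s

ISO: 3200 → 6400 → 12800 — 2 stops raised (brighter).
Need 2 stops darker from the shutter speed: 1 → 1/2 → 1/4.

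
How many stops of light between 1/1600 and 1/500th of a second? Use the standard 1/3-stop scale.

1/1600 → 1/1250 → 1/1000 → 1/800 → 1/640 → 1/500 — count the steps: 5 third-stops = 1 2/3 stops.

1 2/3 stops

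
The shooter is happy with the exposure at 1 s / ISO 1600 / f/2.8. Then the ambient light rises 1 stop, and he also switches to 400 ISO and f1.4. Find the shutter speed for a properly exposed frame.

Scene light: 1 stop brighter.
ISO: 1600 → 800 → 400 — 2 stops dropped (darker).
Aperture: f/2.8 → f/2 → f/1.4 — 2 stops opened up (brighter).
Net so far: 1 stop brighter. Shutter speed: 1 → 1/2.

1/2s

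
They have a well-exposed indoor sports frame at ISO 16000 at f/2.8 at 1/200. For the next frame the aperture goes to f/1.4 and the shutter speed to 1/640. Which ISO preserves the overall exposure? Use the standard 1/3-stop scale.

Aperture: f/2.8 → f/2.5 → f/2.2 → f/2 → f/1.8 → f/1.6 → f/1.4 — 2 stops opened up (brighter).
Shutter speed: 1/200 → 1/250 → 1/320 → 1/400 → 1/500 → 1/640 — 1 2/3 stops faster (darker).
Net change so far: 1/3 stop brighter. Offset with the ISO: 16000 → 12800.

ISO 12800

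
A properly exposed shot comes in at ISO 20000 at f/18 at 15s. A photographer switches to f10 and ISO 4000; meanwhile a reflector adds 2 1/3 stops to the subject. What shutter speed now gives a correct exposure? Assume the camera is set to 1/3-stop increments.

5 s

Scene light: 2 1/3 stops brighter.
Aperture: f/18 → f/16 → f/14 → f/13 → f/11 → f/10 — 1 2/3 stops larger aperture (brighter).
ISO: 20000 → 16000 → 12800 → 10000 → 8000 → 6400 → 5000 → 4000 — 2 1/3 stops lower (darker).
Net so far: 1 2/3 stops brighter. Shutter speed: 15 → 13 → 10 → 8 → 6 → 5.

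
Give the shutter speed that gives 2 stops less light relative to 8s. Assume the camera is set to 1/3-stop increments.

Shutter speed: 8 → 6 → 5 → 4 → 3.2 → 2.5 → 2 — 2 stops shorter (darker).

2 s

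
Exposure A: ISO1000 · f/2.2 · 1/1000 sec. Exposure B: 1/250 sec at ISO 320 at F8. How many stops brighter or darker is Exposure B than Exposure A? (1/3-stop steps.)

Aperture: f/2.2 → f/2.5 → f/2.8 → f/3.2 → f/3.5 → f/4 → f/4.5 → f/5 → f/5.6 → f/6.3 → f/7.1 → f/8 — 3 2/3 stops stopped down (darker).
Shutter speed: 1/1000 → 1/800 → 1/640 → 1/500 → 1/400 → 1/320 → 1/250 — 2 stops longer (brighter).
ISO: 1000 → 800 → 640 → 500 → 400 → 320 — 1 2/3 stops lower (darker).
Net: −3 2/3 +2 −1 2/3 = −3 1/3 stops.

3 1/3 stops darker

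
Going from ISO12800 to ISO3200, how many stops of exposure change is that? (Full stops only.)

2 stops

12800 → 6400 → 3200 — count the steps: 2 stops.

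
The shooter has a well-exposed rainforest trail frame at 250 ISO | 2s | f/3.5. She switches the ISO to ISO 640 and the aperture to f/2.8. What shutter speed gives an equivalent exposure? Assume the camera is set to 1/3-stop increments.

0.5 s

ISO: 250 → 320 → 400 → 500 → 640 — 1 1/3 stops raised (brighter).
Aperture: f/3.5 → f/3.2 → f/2.8 — 2/3 stop opened up (brighter).
Net change so far: 2 stops brighter. Offset with the shutter speed: 2 → 1.6 → 1.3 → 1 → 0.8 → 0.6 → 0.5.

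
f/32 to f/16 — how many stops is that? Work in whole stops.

f/32 → f/22 → f/16 — count the steps: 2 stops.

2 stops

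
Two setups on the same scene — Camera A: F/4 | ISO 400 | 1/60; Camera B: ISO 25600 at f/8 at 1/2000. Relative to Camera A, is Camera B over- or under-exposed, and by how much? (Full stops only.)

Aperture: f/4 → f/5.6 → f/8 — 2 stops smaller aperture (darker).
Shutter speed: 1/60 → 1/125 → 1/250 → 1/500 → 1/1000 → 1/2000 — 5 stops shorter (darker).
ISO: 400 → 800 → 1600 → 3200 → 6400 → 12800 → 25600 — 6 stops raised (brighter).
Net: −2 −5 +6 = −1 stop.

1 stop darker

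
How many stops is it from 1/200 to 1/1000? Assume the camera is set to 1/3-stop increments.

2 1/3 stops

1/200 → 1/250 → 1/320 → 1/400 → 1/500 → 1/640 → 1/800 → 1/1000 — count the steps: 7 third-stops = 2 1/3 stops.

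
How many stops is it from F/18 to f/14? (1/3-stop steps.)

2/3 stop

f/18 → f/16 → f/14 — count the steps: 2 third-stops = 2/3 stop.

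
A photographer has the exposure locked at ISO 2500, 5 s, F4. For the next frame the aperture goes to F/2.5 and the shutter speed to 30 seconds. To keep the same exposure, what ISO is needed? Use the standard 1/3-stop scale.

ISO 160

Aperture: f/4 → f/3.5 → f/3.2 → f/2.8 → f/2.5 — 1 1/3 stops wider (brighter).
Shutter speed: 5 → 6 → 8 → 10 → 13 → 15 → 20 → 25 → 30 — 2 2/3 stops longer (brighter).
Net change so far: 4 stops brighter. Offset with the ISO: 2500 → 2000 → 1600 → 1250 → 1000 → 800 → 640 → 500 → 400 → 320 → 250 → 200 → 160.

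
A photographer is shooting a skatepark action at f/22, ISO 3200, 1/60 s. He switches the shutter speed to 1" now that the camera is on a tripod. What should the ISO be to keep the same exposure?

ISO 50

Shutter speed: 1/60 → 1/30 → 1/15 → 1/8 → 1/4 → 1/2 → 1 — 6 stops longer (brighter).
Need 6 stops darker from the ISO: 3200 → 1600 → 800 → 400 → 200 → 100 → 50.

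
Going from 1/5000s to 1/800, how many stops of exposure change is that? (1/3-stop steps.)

1/5000 → 1/4000 → 1/3200 → 1/2500 → 1/2000 → 1/1600 → 1/1250 → 1/1000 → 1/800 — count the steps: 8 third-stops = 2 2/3 stops.

2 2/3 stops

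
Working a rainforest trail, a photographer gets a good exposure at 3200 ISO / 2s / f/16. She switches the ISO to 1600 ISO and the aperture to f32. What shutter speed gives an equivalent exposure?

15 s

ISO: 3200 → 1600 — 1 stop lower (darker).
Aperture: f/16 → f/22 → f/32 — 2 stops narrower (darker).
Net change so far: 3 stops darker. Offset with the shutter speed: 2 → 4 → 8 → 15.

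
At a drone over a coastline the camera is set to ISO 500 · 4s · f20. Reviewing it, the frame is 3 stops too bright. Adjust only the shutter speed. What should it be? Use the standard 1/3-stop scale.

0.5 s

Overexposed by 3 stops → need 3 stops darker.
Shutter speed: 4 → 3.2 → 2.5 → 2 → 1.6 → 1.3 → 1 → 0.8 → 0.6 → 0.5.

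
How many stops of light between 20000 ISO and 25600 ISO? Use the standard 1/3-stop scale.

1/3 stop

20000 → 25600 — count the steps: 1 third-stops = 1/3 stop.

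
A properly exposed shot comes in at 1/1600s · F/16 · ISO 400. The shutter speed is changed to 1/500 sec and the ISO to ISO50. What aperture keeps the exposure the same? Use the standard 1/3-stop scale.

f/10

Shutter speed: 1/1600 → 1/1250 → 1/1000 → 1/800 → 1/640 → 1/500 — 1 2/3 stops longer (brighter).
ISO: 400 → 320 → 250 → 200 → 160 → 125 → 100 → 80 → 64 → 50 — 3 stops dropped (darker).
Net change so far: 1 1/3 stops darker. Offset with the aperture: f/16 → f/14 → f/13 → f/11 → f/10.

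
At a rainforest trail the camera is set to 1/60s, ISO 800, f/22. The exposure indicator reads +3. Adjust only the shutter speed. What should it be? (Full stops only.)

1/500s

Overexposed by 3 stops → need 3 stops darker.
Shutter speed: 1/60 → 1/125 → 1/250 → 1/500.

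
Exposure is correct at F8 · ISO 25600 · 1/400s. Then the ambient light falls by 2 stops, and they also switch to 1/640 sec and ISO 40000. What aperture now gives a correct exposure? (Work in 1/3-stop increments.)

f/4

Scene light: 2 stops darker.
Shutter speed: 1/400 → 1/500 → 1/640 — 2/3 stop shorter (darker).
ISO: 25600 → 32000 → 40000 — 2/3 stop higher (brighter).
Net so far: 2 stops darker. Aperture: f/8 → f/7.1 → f/6.3 → f/5.6 → f/5 → f/4.5 → f/4.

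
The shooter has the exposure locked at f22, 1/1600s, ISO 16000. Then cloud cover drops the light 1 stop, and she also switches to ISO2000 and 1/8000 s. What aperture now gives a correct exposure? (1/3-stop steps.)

f/2.5

Scene light: 1 stop darker.
ISO: 16000 → 12800 → 10000 → 8000 → 6400 → 5000 → 4000 → 3200 → 2500 → 2000 — 3 stops lower (darker).
Shutter speed: 1/1600 → 1/2000 → 1/2500 → 1/3200 → 1/4000 → 1/5000 → 1/6400 → 1/8000 — 2 1/3 stops shorter (darker).
Net so far: 6 1/3 stops darker. Aperture: f/22 → f/20 → f/18 → f/16 → f/14 → f/13 → f/11 → f/10 → f/9 → f/8 → f/7.1 → f/6.3 → f/5.6 → f/5 → f/4.5 → f/4 → f/3.5 → f/3.2 → f/2.8 → f/2.5.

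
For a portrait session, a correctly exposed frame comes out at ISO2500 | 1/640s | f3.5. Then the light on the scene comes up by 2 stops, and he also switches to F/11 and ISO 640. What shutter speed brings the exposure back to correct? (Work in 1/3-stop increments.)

1/60s

Scene light: 2 stops brighter.
Aperture: f/3.5 → f/4 → f/4.5 → f/5 → f/5.6 → f/6.3 → f/7.1 → f/8 → f/9 → f/10 → f/11 — 3 1/3 stops stopped down (darker).
ISO: 2500 → 2000 → 1600 → 1250 → 1000 → 800 → 640 — 2 stops dropped (darker).
Net so far: 3 1/3 stops darker. Shutter speed: 1/640 → 1/500 → 1/400 → 1/320 → 1/250 → 1/200 → 1/160 → 1/125 → 1/100 → 1/80 → 1/60.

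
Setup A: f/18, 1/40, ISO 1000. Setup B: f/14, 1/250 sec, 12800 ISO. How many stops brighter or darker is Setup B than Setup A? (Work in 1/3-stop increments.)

Aperture: f/18 → f/16 → f/14 — 2/3 stop opened up (brighter).
Shutter speed: 1/40 → 1/50 → 1/60 → 1/80 → 1/100 → 1/125 → 1/160 → 1/200 → 1/250 — 2 2/3 stops faster (darker).
ISO: 1000 → 1250 → 1600 → 2000 → 2500 → 3200 → 4000 → 5000 → 6400 → 8000 → 10000 → 12800 — 3 2/3 stops raised (brighter).
Net: +2/3 −2 2/3 +3 2/3 = +1 2/3 stops.

1 2/3 stops brighter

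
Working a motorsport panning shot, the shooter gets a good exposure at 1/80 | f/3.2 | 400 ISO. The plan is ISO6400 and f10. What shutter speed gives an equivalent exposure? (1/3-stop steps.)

ISO: 400 → 500 → 640 → 800 → 1000 → 1250 → 1600 → 2000 → 2500 → 3200 → 4000 → 5000 → 6400 — 4 stops higher (brighter).
Aperture: f/3.2 → f/3.5 → f/4 → f/4.5 → f/5 → f/5.6 → f/6.3 → f/7.1 → f/8 → f/9 → f/10 — 3 1/3 stops narrower (darker).
Net change so far: 2/3 stop brighter. Offset with the shutter speed: 1/80 → 1/100 → 1/125.

1/125s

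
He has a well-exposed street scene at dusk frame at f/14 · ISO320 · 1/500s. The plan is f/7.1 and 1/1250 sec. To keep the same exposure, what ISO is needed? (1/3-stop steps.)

Aperture: f/14 → f/13 → f/11 → f/10 → f/9 → f/8 → f/7.1 — 2 stops larger aperture (brighter).
Shutter speed: 1/500 → 1/640 → 1/800 → 1/1000 → 1/1250 — 1 1/3 stops shorter (darker).
Net change so far: 2/3 stop brighter. Offset with the ISO: 320 → 250 → 200.

ISO 200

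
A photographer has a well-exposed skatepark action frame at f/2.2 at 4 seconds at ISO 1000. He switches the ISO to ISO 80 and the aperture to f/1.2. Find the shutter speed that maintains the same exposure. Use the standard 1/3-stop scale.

ISO: 1000 → 800 → 640 → 500 → 400 → 320 → 250 → 200 → 160 → 125 → 100 → 80 — 3 2/3 stops dropped (darker).
Aperture: f/2.2 → f/2 → f/1.8 → f/1.6 → f/1.4 → f/1.2 — 1 2/3 stops opened up (brighter).
Net change so far: 2 stops darker. Offset with the shutter speed: 4 → 5 → 6 → 8 → 10 → 13 → 15.

15 s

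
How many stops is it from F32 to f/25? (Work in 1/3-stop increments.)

f/32 → f/29 → f/25 — count the steps: 2 third-stops = 2/3 stop.

2/3 stop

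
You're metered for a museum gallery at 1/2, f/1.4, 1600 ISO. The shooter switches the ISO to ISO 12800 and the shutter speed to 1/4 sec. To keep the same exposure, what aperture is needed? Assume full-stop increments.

f/2.8

ISO: 1600 → 3200 → 6400 → 12800 — 3 stops raised (brighter).
Shutter speed: 1/2 → 1/4 — 1 stop shorter (darker).
Net change so far: 2 stops brighter. Offset with the aperture: f/1.4 → f/2 → f/2.8.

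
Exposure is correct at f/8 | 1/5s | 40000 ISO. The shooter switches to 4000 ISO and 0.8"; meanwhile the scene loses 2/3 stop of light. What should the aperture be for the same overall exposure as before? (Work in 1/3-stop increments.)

Scene light: 2/3 stop darker.
ISO: 40000 → 32000 → 25600 → 20000 → 16000 → 12800 → 10000 → 8000 → 6400 → 5000 → 4000 — 3 1/3 stops dropped (darker).
Shutter speed: 1/5 → 1/4 → 0.3 → 0.4 → 0.5 → 0.6 → 0.8 — 2 stops slower (brighter).
Net so far: 2 stops darker. Aperture: f/8 → f/7.1 → f/6.3 → f/5.6 → f/5 → f/4.5 → f/4.

f/4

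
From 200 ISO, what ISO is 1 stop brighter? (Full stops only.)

ISO: 200 → 400 — 1 stop raised (brighter).

ISO 400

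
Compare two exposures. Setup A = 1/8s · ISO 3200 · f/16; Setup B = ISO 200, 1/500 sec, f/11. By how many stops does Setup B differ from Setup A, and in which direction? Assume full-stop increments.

Aperture: f/16 → f/11 — 1 stop larger aperture (brighter).
Shutter speed: 1/8 → 1/15 → 1/30 → 1/60 → 1/125 → 1/250 → 1/500 — 6 stops shorter (darker).
ISO: 3200 → 1600 → 800 → 400 → 200 — 4 stops lower (darker).
Net: +1 −6 −4 = −9 stops.

9 stops darker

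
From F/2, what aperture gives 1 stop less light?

Aperture: f/2 → f/2.8 — 1 stop narrower (darker).

f/2.8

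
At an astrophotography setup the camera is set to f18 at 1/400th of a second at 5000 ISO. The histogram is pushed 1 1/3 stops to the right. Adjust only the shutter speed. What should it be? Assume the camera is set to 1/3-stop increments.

1/1000s

Overexposed by 1 1/3 stops → need 1 1/3 stops darker.
Shutter speed: 1/400 → 1/500 → 1/640 → 1/800 → 1/1000.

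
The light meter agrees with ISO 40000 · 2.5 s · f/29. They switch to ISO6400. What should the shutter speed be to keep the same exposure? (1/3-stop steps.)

ISO: 40000 → 32000 → 25600 → 20000 → 16000 → 12800 → 10000 → 8000 → 6400 — 2 2/3 stops lower (darker).
Need 2 2/3 stops brighter from the shutter speed: 2.5 → 3.2 → 4 → 5 → 6 → 8 → 10 → 13 → 15.

15 s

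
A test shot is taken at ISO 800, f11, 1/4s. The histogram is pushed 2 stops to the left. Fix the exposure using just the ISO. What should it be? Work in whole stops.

ISO 3200

Underexposed by 2 stops → need 2 stops brighter.
ISO: 800 → 1600 → 3200.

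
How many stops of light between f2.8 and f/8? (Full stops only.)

3 stops

f/2.8 → f/4 → f/5.6 → f/8 — count the steps: 3 stops.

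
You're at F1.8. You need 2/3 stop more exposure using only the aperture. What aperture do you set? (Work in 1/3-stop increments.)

f/1.4

Aperture: f/1.8 → f/1.6 → f/1.4 — 2/3 stop opened up (brighter).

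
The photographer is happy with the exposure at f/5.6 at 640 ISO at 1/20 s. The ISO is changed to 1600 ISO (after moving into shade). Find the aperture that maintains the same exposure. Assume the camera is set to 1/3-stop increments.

ISO: 640 → 800 → 1000 → 1250 → 1600 — 1 1/3 stops higher (brighter).
Need 1 1/3 stops darker from the aperture: f/5.6 → f/6.3 → f/7.1 → f/8 → f/9.

f/9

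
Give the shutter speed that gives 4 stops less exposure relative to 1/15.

Shutter speed: 1/15 → 1/30 → 1/60 → 1/125 → 1/250 — 4 stops faster (darker).

1/250s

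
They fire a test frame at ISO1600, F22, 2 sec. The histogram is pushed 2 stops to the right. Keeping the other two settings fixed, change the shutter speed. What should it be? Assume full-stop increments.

1/2s

Overexposed by 2 stops → need 2 stops darker.
Shutter speed: 2 → 1 → 1/2.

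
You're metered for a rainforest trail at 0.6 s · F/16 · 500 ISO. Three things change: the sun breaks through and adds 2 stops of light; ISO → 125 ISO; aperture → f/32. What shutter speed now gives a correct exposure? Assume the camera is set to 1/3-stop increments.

Scene light: 2 stops brighter.
ISO: 500 → 400 → 320 → 250 → 200 → 160 → 125 — 2 stops dropped (darker).
Aperture: f/16 → f/18 → f/20 → f/22 → f/25 → f/29 → f/32 — 2 stops smaller aperture (darker).
Net so far: 2 stops darker. Shutter speed: 0.6 → 0.8 → 1 → 1.3 → 1.6 → 2 → 2.5.

2.5 s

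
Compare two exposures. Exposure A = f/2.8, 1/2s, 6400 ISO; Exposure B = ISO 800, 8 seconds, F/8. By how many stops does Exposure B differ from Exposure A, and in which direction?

2 stops darker

Aperture: f/2.8 → f/4 → f/5.6 → f/8 — 3 stops stopped down (darker).
Shutter speed: 1/2 → 1 → 2 → 4 → 8 — 4 stops slower (brighter).
ISO: 6400 → 3200 → 1600 → 800 — 3 stops dropped (darker).
Net: −3 +4 −3 = −2 stops.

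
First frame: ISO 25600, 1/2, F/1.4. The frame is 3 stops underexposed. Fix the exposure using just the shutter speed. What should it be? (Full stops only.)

Underexposed by 3 stops → need 3 stops brighter.
Shutter speed: 1/2 → 1 → 2 → 4.

4 s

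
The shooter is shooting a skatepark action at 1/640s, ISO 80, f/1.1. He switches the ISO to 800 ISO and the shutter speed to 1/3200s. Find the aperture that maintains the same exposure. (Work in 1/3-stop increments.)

f/1.6

ISO: 80 → 100 → 125 → 160 → 200 → 250 → 320 → 400 → 500 → 640 → 800 — 3 1/3 stops raised (brighter).
Shutter speed: 1/640 → 1/800 → 1/1000 → 1/1250 → 1/1600 → 1/2000 → 1/2500 → 1/3200 — 2 1/3 stops faster (darker).
Net change so far: 1 stop brighter. Offset with the aperture: f/1.1 → f/1.2 → f/1.4 → f/1.6.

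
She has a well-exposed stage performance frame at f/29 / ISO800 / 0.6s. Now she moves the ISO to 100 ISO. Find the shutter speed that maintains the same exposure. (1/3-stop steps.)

ISO: 800 → 640 → 500 → 400 → 320 → 250 → 200 → 160 → 125 → 100 — 3 stops lower (darker).
Need 3 stops brighter from the shutter speed: 0.6 → 0.8 → 1 → 1.3 → 1.6 → 2 → 2.5 → 3.2 → 4 → 5.

5 s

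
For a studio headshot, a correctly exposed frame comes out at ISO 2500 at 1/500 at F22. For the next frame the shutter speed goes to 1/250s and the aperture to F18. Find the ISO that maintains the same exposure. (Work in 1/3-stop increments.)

ISO 800

Shutter speed: 1/500 → 1/400 → 1/320 → 1/250 — 1 stop slower (brighter).
Aperture: f/22 → f/20 → f/18 — 2/3 stop larger aperture (brighter).
Net change so far: 1 2/3 stops brighter. Offset with the ISO: 2500 → 2000 → 1600 → 1250 → 1000 → 800.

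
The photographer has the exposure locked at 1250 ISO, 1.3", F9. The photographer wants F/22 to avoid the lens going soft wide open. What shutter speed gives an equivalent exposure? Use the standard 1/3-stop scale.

8 s

Aperture: f/9 → f/10 → f/11 → f/13 → f/14 → f/16 → f/18 → f/20 → f/22 — 2 2/3 stops stopped down (darker).
Need 2 2/3 stops brighter from the shutter speed: 1.3 → 1.6 → 2 → 2.5 → 3.2 → 4 → 5 → 6 → 8.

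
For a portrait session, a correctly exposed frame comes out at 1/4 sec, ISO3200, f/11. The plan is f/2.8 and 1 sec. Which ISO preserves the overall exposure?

Aperture: f/11 → f/8 → f/5.6 → f/4 → f/2.8 — 4 stops wider (brighter).
Shutter speed: 1/4 → 1/2 → 1 — 2 stops longer (brighter).
Net change so far: 6 stops brighter. Offset with the ISO: 3200 → 1600 → 800 → 400 → 200 → 100 → 50.

ISO 50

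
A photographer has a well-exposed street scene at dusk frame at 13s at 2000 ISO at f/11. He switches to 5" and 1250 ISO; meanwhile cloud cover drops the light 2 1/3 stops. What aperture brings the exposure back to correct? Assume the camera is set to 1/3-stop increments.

f/2.5

Scene light: 2 1/3 stops darker.
Shutter speed: 13 → 10 → 8 → 6 → 5 — 1 1/3 stops faster (darker).
ISO: 2000 → 1600 → 1250 — 2/3 stop lower (darker).
Net so far: 4 1/3 stops darker. Aperture: f/11 → f/10 → f/9 → f/8 → f/7.1 → f/6.3 → f/5.6 → f/5 → f/4.5 → f/4 → f/3.5 → f/3.2 → f/2.8 → f/2.5.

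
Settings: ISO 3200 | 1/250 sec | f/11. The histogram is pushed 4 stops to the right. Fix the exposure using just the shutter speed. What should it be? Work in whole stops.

1/4000s

Overexposed by 4 stops → need 4 stops darker.
Shutter speed: 1/250 → 1/500 → 1/1000 → 1/2000 → 1/4000.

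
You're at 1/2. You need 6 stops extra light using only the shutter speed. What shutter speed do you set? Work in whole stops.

30 s

Shutter speed: 1/2 → 1 → 2 → 4 → 8 → 15 → 30 — 6 stops slower (brighter).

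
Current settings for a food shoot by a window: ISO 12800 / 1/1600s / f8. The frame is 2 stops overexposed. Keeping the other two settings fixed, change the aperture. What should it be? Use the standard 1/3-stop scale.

f/16

Overexposed by 2 stops → need 2 stops darker.
Aperture: f/8 → f/9 → f/10 → f/11 → f/13 → f/14 → f/16.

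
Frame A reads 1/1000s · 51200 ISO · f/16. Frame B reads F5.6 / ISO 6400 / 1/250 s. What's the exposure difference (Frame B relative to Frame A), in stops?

2 stops brighter

Aperture: f/16 → f/11 → f/8 → f/5.6 — 3 stops larger aperture (brighter).
Shutter speed: 1/1000 → 1/500 → 1/250 — 2 stops slower (brighter).
ISO: 51200 → 25600 → 12800 → 6400 — 3 stops lower (darker).
Net: +3 +2 −3 = +2 stops.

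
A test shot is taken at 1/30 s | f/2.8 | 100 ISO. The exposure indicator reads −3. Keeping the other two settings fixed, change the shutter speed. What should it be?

1/4s

Underexposed by 3 stops → need 3 stops brighter.
Shutter speed: 1/30 → 1/15 → 1/8 → 1/4.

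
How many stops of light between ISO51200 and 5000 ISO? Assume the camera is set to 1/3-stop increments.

3 1/3 stops

51200 → 40000 → 32000 → 25600 → 20000 → 16000 → 12800 → 10000 → 8000 → 6400 → 5000 — count the steps: 10 third-stops = 3 1/3 stops.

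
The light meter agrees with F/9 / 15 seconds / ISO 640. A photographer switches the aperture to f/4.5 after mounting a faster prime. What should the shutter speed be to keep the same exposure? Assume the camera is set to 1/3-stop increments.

4 s

Aperture: f/9 → f/8 → f/7.1 → f/6.3 → f/5.6 → f/5 → f/4.5 — 2 stops opened up (brighter).
Need 2 stops darker from the shutter speed: 15 → 13 → 10 → 8 → 6 → 5 → 4.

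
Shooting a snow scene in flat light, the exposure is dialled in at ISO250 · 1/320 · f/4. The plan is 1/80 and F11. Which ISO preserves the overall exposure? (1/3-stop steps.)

Shutter speed: 1/320 → 1/250 → 1/200 → 1/160 → 1/125 → 1/100 → 1/80 — 2 stops longer (brighter).
Aperture: f/4 → f/4.5 → f/5 → f/5.6 → f/6.3 → f/7.1 → f/8 → f/9 → f/10 → f/11 — 3 stops smaller aperture (darker).
Net change so far: 1 stop darker. Offset with the ISO: 250 → 320 → 400 → 500.

ISO 500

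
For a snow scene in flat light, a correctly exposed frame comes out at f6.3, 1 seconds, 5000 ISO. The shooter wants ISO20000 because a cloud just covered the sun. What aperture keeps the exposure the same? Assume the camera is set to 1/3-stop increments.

ISO: 5000 → 6400 → 8000 → 10000 → 12800 → 16000 → 20000 — 2 stops raised (brighter).
Need 2 stops darker from the aperture: f/6.3 → f/7.1 → f/8 → f/9 → f/10 → f/11 → f/13.

f/13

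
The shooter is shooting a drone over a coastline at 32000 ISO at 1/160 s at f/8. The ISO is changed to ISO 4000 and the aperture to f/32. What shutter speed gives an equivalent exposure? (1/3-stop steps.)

0.8 s

ISO: 32000 → 25600 → 20000 → 16000 → 12800 → 10000 → 8000 → 6400 → 5000 → 4000 — 3 stops lower (darker).
Aperture: f/8 → f/9 → f/10 → f/11 → f/13 → f/14 → f/16 → f/18 → f/20 → f/22 → f/25 → f/29 → f/32 — 4 stops smaller aperture (darker).
Net change so far: 7 stops darker. Offset with the shutter speed: 1/160 → 1/125 → 1/100 → 1/80 → 1/60 → 1/50 → 1/40 → 1/30 → 1/25 → 1/20 → 1/15 → 1/13 → 1/10 → 1/8 → 1/6 → 1/5 → 1/4 → 0.3 → 0.4 → 0.5 → 0.6 → 0.8.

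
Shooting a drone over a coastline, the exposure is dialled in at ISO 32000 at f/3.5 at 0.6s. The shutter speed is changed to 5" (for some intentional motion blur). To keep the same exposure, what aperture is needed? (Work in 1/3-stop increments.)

f/10

Shutter speed: 0.6 → 0.8 → 1 → 1.3 → 1.6 → 2 → 2.5 → 3.2 → 4 → 5 — 3 stops slower (brighter).
Need 3 stops darker from the aperture: f/3.5 → f/4 → f/4.5 → f/5 → f/5.6 → f/6.3 → f/7.1 → f/8 → f/9 → f/10.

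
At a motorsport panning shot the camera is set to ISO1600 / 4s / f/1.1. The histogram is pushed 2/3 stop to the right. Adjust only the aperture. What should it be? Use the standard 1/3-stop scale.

f/1.4

Overexposed by 2/3 stop → need 2/3 stop darker.
Aperture: f/1.1 → f/1.2 → f/1.4.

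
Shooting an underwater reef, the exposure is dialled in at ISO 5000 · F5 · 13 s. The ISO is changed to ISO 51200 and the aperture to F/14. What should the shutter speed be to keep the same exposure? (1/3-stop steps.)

ISO: 5000 → 6400 → 8000 → 10000 → 12800 → 16000 → 20000 → 25600 → 32000 → 40000 → 51200 — 3 1/3 stops higher (brighter).
Aperture: f/5 → f/5.6 → f/6.3 → f/7.1 → f/8 → f/9 → f/10 → f/11 → f/13 → f/14 — 3 stops narrower (darker).
Net change so far: 1/3 stop brighter. Offset with the shutter speed: 13 → 10.

10 s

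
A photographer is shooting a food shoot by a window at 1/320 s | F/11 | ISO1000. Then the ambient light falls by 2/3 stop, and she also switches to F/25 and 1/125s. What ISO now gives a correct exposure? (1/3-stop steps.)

Scene light: 2/3 stop darker.
Aperture: f/11 → f/13 → f/14 → f/16 → f/18 → f/20 → f/22 → f/25 — 2 1/3 stops stopped down (darker).
Shutter speed: 1/320 → 1/250 → 1/200 → 1/160 → 1/125 — 1 1/3 stops slower (brighter).
Net so far: 1 2/3 stops darker. ISO: 1000 → 1250 → 1600 → 2000 → 2500 → 3200.

ISO 3200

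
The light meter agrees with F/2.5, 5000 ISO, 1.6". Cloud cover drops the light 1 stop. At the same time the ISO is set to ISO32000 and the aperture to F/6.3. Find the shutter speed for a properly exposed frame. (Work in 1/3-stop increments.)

3.2 s

Scene light: 1 stop darker.
ISO: 5000 → 6400 → 8000 → 10000 → 12800 → 16000 → 20000 → 25600 → 32000 — 2 2/3 stops higher (brighter).
Aperture: f/2.5 → f/2.8 → f/3.2 → f/3.5 → f/4 → f/4.5 → f/5 → f/5.6 → f/6.3 — 2 2/3 stops narrower (darker).
Net so far: 1 stop darker. Shutter speed: 1.6 → 2 → 2.5 → 3.2.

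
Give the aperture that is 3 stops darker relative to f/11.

f/32

Aperture: f/11 → f/16 → f/22 → f/32 — 3 stops narrower (darker).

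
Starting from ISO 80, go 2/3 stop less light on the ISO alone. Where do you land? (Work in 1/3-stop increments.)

ISO: 80 → 64 → 50 — 2/3 stop lower (darker).

ISO 50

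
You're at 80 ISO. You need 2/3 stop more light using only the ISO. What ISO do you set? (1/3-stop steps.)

ISO 125

ISO: 80 → 100 → 125 — 2/3 stop raised (brighter).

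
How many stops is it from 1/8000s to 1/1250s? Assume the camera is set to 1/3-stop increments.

2 2/3 stops

1/8000 → 1/6400 → 1/5000 → 1/4000 → 1/3200 → 1/2500 → 1/2000 → 1/1600 → 1/1250 — count the steps: 8 third-stops = 2 2/3 stops.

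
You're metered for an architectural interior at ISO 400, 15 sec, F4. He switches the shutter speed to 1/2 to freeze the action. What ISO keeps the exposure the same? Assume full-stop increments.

Shutter speed: 15 → 8 → 4 → 2 → 1 → 1/2 — 5 stops faster (darker).
Need 5 stops brighter from the ISO: 400 → 800 → 1600 → 3200 → 6400 → 12800.

ISO 12800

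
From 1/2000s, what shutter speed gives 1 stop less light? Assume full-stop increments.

Shutter speed: 1/2000 → 1/4000 — 1 stop faster (darker).

1/4000s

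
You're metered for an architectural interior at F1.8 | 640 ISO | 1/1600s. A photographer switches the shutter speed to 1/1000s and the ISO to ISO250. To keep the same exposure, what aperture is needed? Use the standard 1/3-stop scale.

Shutter speed: 1/1600 → 1/1250 → 1/1000 — 2/3 stop longer (brighter).
ISO: 640 → 500 → 400 → 320 → 250 — 1 1/3 stops lower (darker).
Net change so far: 2/3 stop darker. Offset with the aperture: f/1.8 → f/1.6 → f/1.4.

f/1.4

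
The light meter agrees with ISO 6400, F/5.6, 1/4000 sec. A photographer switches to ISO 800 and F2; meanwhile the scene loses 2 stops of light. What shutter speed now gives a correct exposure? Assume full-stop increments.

1/1000s

Scene light: 2 stops darker.
ISO: 6400 → 3200 → 1600 → 800 — 3 stops dropped (darker).
Aperture: f/5.6 → f/4 → f/2.8 → f/2 — 3 stops wider (brighter).
Net so far: 2 stops darker. Shutter speed: 1/4000 → 1/2000 → 1/1000.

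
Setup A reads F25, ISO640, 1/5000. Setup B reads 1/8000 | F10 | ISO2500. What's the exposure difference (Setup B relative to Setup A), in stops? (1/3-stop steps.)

Aperture: f/25 → f/22 → f/20 → f/18 → f/16 → f/14 → f/13 → f/11 → f/10 — 2 2/3 stops opened up (brighter).
Shutter speed: 1/5000 → 1/6400 → 1/8000 — 2/3 stop faster (darker).
ISO: 640 → 800 → 1000 → 1250 → 1600 → 2000 → 2500 — 2 stops raised (brighter).
Net: +2 2/3 −2/3 +2 = +4 stops.

4 stops brighter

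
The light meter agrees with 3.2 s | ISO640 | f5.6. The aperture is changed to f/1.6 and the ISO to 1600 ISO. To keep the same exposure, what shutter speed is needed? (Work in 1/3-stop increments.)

1/10s

Aperture: f/5.6 → f/5 → f/4.5 → f/4 → f/3.5 → f/3.2 → f/2.8 → f/2.5 → f/2.2 → f/2 → f/1.8 → f/1.6 — 3 2/3 stops wider (brighter).
ISO: 640 → 800 → 1000 → 1250 → 1600 — 1 1/3 stops raised (brighter).
Net change so far: 5 stops brighter. Offset with the shutter speed: 3.2 → 2.5 → 2 → 1.6 → 1.3 → 1 → 0.8 → 0.6 → 0.5 → 0.4 → 0.3 → 1/4 → 1/5 → 1/6 → 1/8 → 1/10.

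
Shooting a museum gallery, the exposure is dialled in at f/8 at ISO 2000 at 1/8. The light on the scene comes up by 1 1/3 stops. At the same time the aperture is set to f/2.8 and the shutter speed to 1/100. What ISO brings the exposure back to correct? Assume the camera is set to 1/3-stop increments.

Scene light: 1 1/3 stops brighter.
Aperture: f/8 → f/7.1 → f/6.3 → f/5.6 → f/5 → f/4.5 → f/4 → f/3.5 → f/3.2 → f/2.8 — 3 stops larger aperture (brighter).
Shutter speed: 1/8 → 1/10 → 1/13 → 1/15 → 1/20 → 1/25 → 1/30 → 1/40 → 1/50 → 1/60 → 1/80 → 1/100 — 3 2/3 stops shorter (darker).
Net so far: 2/3 stop brighter. ISO: 2000 → 1600 → 1250.

ISO 1250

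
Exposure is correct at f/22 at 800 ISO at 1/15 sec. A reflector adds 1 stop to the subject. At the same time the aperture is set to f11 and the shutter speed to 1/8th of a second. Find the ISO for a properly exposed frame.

ISO 50

Scene light: 1 stop brighter.
Aperture: f/22 → f/16 → f/11 — 2 stops wider (brighter).
Shutter speed: 1/15 → 1/8 — 1 stop slower (brighter).
Net so far: 4 stops brighter. ISO: 800 → 400 → 200 → 100 → 50.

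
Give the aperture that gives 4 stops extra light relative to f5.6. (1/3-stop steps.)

f/1.4

Aperture: f/5.6 → f/5 → f/4.5 → f/4 → f/3.5 → f/3.2 → f/2.8 → f/2.5 → f/2.2 → f/2 → f/1.8 → f/1.6 → f/1.4 — 4 stops larger aperture (brighter).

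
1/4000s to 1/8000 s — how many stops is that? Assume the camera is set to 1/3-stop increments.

1/4000 → 1/5000 → 1/6400 → 1/8000 — count the steps: 3 third-stops = 1 stop.

1 stop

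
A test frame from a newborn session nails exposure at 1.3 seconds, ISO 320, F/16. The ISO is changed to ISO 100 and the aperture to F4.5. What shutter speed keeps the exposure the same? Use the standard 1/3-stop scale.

ISO: 320 → 250 → 200 → 160 → 125 → 100 — 1 2/3 stops dropped (darker).
Aperture: f/16 → f/14 → f/13 → f/11 → f/10 → f/9 → f/8 → f/7.1 → f/6.3 → f/5.6 → f/5 → f/4.5 — 3 2/3 stops larger aperture (brighter).
Net change so far: 2 stops brighter. Offset with the shutter speed: 1.3 → 1 → 0.8 → 0.6 → 0.5 → 0.4 → 0.3.

0.3 s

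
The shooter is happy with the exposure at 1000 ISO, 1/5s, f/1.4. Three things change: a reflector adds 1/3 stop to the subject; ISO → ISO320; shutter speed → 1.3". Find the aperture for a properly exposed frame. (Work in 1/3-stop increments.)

Scene light: 1/3 stop brighter.
ISO: 1000 → 800 → 640 → 500 → 400 → 320 — 1 2/3 stops lower (darker).
Shutter speed: 1/5 → 1/4 → 0.3 → 0.4 → 0.5 → 0.6 → 0.8 → 1 → 1.3 — 2 2/3 stops longer (brighter).
Net so far: 1 1/3 stops brighter. Aperture: f/1.4 → f/1.6 → f/1.8 → f/2 → f/2.2.

f/2.2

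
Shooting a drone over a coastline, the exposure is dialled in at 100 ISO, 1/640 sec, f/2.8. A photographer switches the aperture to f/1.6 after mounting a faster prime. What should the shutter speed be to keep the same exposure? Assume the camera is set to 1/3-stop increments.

Aperture: f/2.8 → f/2.5 → f/2.2 → f/2 → f/1.8 → f/1.6 — 1 2/3 stops wider (brighter).
Need 1 2/3 stops darker from the shutter speed: 1/640 → 1/800 → 1/1000 → 1/1250 → 1/1600 → 1/2000.

1/2000s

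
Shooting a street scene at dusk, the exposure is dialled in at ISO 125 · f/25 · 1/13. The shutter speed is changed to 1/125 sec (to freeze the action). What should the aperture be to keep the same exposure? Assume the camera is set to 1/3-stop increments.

Shutter speed: 1/13 → 1/15 → 1/20 → 1/25 → 1/30 → 1/40 → 1/50 → 1/60 → 1/80 → 1/100 → 1/125 — 3 1/3 stops shorter (darker).
Need 3 1/3 stops brighter from the aperture: f/25 → f/22 → f/20 → f/18 → f/16 → f/14 → f/13 → f/11 → f/10 → f/9 → f/8.

f/8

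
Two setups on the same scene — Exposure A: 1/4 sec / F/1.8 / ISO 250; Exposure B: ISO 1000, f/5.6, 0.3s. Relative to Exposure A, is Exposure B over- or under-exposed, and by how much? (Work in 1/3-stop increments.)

1 stop darker

Aperture: f/1.8 → f/2 → f/2.2 → f/2.5 → f/2.8 → f/3.2 → f/3.5 → f/4 → f/4.5 → f/5 → f/5.6 — 3 1/3 stops narrower (darker).
Shutter speed: 1/4 → 0.3 — 1/3 stop longer (brighter).
ISO: 250 → 320 → 400 → 500 → 640 → 800 → 1000 — 2 stops raised (brighter).
Net: −3 1/3 +1/3 +2 = −1 stop.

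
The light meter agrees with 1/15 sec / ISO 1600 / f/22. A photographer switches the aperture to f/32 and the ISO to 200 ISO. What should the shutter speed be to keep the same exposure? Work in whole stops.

1 s

Aperture: f/22 → f/32 — 1 stop stopped down (darker).
ISO: 1600 → 800 → 400 → 200 — 3 stops dropped (darker).
Net change so far: 4 stops darker. Offset with the shutter speed: 1/15 → 1/8 → 1/4 → 1/2 → 1.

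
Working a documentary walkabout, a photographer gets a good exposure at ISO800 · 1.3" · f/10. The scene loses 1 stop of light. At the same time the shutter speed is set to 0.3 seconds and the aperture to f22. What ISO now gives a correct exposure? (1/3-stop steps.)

Scene light: 1 stop darker.
Shutter speed: 1.3 → 1 → 0.8 → 0.6 → 0.5 → 0.4 → 0.3 — 2 stops faster (darker).
Aperture: f/10 → f/11 → f/13 → f/14 → f/16 → f/18 → f/20 → f/22 — 2 1/3 stops narrower (darker).
Net so far: 5 1/3 stops darker. ISO: 800 → 1000 → 1250 → 1600 → 2000 → 2500 → 3200 → 4000 → 5000 → 6400 → 8000 → 10000 → 12800 → 16000 → 20000 → 25600 → 32000.

ISO 32000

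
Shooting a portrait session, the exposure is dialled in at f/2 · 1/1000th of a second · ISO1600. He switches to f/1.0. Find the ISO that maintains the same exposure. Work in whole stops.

Aperture: f/2 → f/1.4 → f/1.0 — 2 stops opened up (brighter).
Need 2 stops darker from the ISO: 1600 → 800 → 400.

ISO 400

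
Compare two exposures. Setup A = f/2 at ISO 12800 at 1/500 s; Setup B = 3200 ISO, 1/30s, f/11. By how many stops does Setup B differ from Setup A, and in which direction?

Aperture: f/2 → f/2.8 → f/4 → f/5.6 → f/8 → f/11 — 5 stops stopped down (darker).
Shutter speed: 1/500 → 1/250 → 1/125 → 1/60 → 1/30 — 4 stops longer (brighter).
ISO: 12800 → 6400 → 3200 — 2 stops lower (darker).
Net: −5 +4 −2 = −3 stops.

3 stops darker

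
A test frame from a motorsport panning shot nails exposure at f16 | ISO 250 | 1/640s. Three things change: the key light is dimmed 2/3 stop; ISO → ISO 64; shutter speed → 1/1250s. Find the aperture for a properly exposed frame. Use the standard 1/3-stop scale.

f/4.5

Scene light: 2/3 stop darker.
ISO: 250 → 200 → 160 → 125 → 100 → 80 → 64 — 2 stops dropped (darker).
Shutter speed: 1/640 → 1/800 → 1/1000 → 1/1250 — 1 stop faster (darker).
Net so far: 3 2/3 stops darker. Aperture: f/16 → f/14 → f/13 → f/11 → f/10 → f/9 → f/8 → f/7.1 → f/6.3 → f/5.6 → f/5 → f/4.5.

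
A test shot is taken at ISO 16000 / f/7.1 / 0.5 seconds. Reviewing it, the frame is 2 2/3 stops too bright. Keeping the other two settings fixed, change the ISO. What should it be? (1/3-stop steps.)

ISO 2500

Overexposed by 2 2/3 stops → need 2 2/3 stops darker.
ISO: 16000 → 12800 → 10000 → 8000 → 6400 → 5000 → 4000 → 3200 → 2500.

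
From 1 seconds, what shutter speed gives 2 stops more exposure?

4 s

Shutter speed: 1 → 2 → 4 — 2 stops longer (brighter).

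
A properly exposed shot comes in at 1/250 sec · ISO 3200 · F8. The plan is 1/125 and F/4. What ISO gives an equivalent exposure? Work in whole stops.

Shutter speed: 1/250 → 1/125 — 1 stop longer (brighter).
Aperture: f/8 → f/5.6 → f/4 — 2 stops wider (brighter).
Net change so far: 3 stops brighter. Offset with the ISO: 3200 → 1600 → 800 → 400.

ISO 400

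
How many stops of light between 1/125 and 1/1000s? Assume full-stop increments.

1/125 → 1/250 → 1/500 → 1/1000 — count the steps: 3 stops.

3 stops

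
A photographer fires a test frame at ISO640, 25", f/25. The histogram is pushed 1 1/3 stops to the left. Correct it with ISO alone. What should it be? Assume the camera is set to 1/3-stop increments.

ISO 1600

Underexposed by 1 1/3 stops → need 1 1/3 stops brighter.
ISO: 640 → 800 → 1000 → 1250 → 1600.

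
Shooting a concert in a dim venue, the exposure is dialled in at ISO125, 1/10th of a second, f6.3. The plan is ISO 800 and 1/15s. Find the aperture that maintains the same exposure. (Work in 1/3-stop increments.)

f/13

ISO: 125 → 160 → 200 → 250 → 320 → 400 → 500 → 640 → 800 — 2 2/3 stops higher (brighter).
Shutter speed: 1/10 → 1/13 → 1/15 — 2/3 stop shorter (darker).
Net change so far: 2 stops brighter. Offset with the aperture: f/6.3 → f/7.1 → f/8 → f/9 → f/10 → f/11 → f/13.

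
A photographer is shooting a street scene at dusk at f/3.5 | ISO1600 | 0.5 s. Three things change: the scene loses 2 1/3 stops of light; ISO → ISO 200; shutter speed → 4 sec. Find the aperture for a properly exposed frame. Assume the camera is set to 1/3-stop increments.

f/1.6

Scene light: 2 1/3 stops darker.
ISO: 1600 → 1250 → 1000 → 800 → 640 → 500 → 400 → 320 → 250 → 200 — 3 stops lower (darker).
Shutter speed: 0.5 → 0.6 → 0.8 → 1 → 1.3 → 1.6 → 2 → 2.5 → 3.2 → 4 — 3 stops longer (brighter).
Net so far: 2 1/3 stops darker. Aperture: f/3.5 → f/3.2 → f/2.8 → f/2.5 → f/2.2 → f/2 → f/1.8 → f/1.6.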